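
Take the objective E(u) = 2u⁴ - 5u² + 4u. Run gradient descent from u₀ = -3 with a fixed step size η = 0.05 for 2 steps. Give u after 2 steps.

-81.8424

E′(u) = 8u³ - 10u + 4
Step 1: E′(-3) = -182; u₁ = -3 − 0.05·(-182) = 6.1
Step 2: E′(6.1) = 1758.848; u₂ = 6.1 − 0.05·1758.848 = -81.8424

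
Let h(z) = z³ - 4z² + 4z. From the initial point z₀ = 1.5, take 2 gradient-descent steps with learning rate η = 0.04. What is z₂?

h′(z) = 3z² - 8z + 4
Step 1: h′(1.5) = -1.25; z₁ = 1.5 − 0.04·(-1.25) = 1.55
Step 2: h′(1.55) = -1.1925; z₂ = 1.55 − 0.04·(-1.1925) = 1.5977

1.5977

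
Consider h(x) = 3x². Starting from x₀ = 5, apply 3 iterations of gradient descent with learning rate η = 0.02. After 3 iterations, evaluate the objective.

34.8303065088

h′(x) = 6x
x₁ = 5 − 0.02·30 = 4.4
x₂ = 4.4 − 0.02·26.4 = 3.872
x₃ = 3.872 − 0.02·23.232 = 3.40736
h(3.40736) = 34.8303065088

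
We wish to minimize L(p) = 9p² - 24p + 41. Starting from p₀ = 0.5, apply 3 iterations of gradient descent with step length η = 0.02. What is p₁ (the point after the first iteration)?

L′(p) = 18p - 24
Step 1: L′(0.5) = -15; p₁ = 0.5 − 0.02·(-15) = 0.8

0.8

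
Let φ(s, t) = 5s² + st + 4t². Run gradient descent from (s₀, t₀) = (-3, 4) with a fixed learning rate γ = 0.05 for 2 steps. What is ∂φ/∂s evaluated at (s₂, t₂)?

∇φ = (10s + t, s + 8t)
(s₁, t₁) = (-3, 4) − 0.05·(-26, 29) = (-1.7, 2.55)
(s₂, t₂) = (-1.7, 2.55) − 0.05·(-14.45, 18.7) = (-0.9775, 1.615)
∂φ/∂s at (-0.9775, 1.615) = -8.16

-8.16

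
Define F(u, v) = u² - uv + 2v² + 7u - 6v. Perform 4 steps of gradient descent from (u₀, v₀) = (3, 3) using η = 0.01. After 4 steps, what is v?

2.88123532

∇F = (2u - v + 7, -u + 4v - 6)
Step 1: at (3, 3), ∇F = (10, 3) → (3, 3) − 0.01·(10, 3) = (2.9, 2.97)
Step 2: at (2.9, 2.97), ∇F = (9.83, 2.98) → (2.9, 2.97) − 0.01·(9.83, 2.98) = (2.8017, 2.9402)
Step 3: at (2.8017, 2.9402), ∇F = (9.6632, 2.9591) → (2.8017, 2.9402) − 0.01·(9.6632, 2.9591) = (2.705068, 2.910609)
Step 4: at (2.705068, 2.910609), ∇F = (9.499527, 2.937368) → (2.705068, 2.910609) − 0.01·(9.499527, 2.937368) = (2.61007273, 2.88123532)
v = 2.88123532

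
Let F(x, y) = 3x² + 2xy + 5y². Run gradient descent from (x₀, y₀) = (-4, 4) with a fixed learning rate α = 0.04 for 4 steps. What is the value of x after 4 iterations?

-1.82518784

∇F = (6x + 2y, 2x + 10y)
Step 1: at (-4, 4), ∇F = (-16, 32) → (-4, 4) − 0.04·(-16, 32) = (-3.36, 2.72)
Step 2: at (-3.36, 2.72), ∇F = (-14.72, 20.48) → (-3.36, 2.72) − 0.04·(-14.72, 20.48) = (-2.7712, 1.9008)
Step 3: at (-2.7712, 1.9008), ∇F = (-12.8256, 13.4656) → (-2.7712, 1.9008) − 0.04·(-12.8256, 13.4656) = (-2.258176, 1.362176)
Step 4: at (-2.258176, 1.362176), ∇F = (-10.824704, 9.105408) → (-2.258176, 1.362176) − 0.04·(-10.824704, 9.105408) = (-1.82518784, 0.99795968)
x = -1.82518784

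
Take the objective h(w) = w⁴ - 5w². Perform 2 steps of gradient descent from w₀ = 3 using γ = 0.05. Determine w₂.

-1.2042

h′(w) = 4w³ - 10w
Step 1: h′(3) = 78; w₁ = 3 − 0.05·78 = -0.9
Step 2: h′(-0.9) = 6.084; w₂ = -0.9 − 0.05·6.084 = -1.2042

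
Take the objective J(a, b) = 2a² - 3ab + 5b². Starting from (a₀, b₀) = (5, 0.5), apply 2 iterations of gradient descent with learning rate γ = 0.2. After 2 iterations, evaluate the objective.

∇J = (4a - 3b, -3a + 10b)
Step 1: at (5, 0.5), ∇J = (18.5, -10) → (5, 0.5) − 0.2·(18.5, -10) = (1.3, 2.5)
Step 2: at (1.3, 2.5), ∇J = (-2.3, 21.1) → (1.3, 2.5) − 0.2·(-2.3, 21.1) = (1.76, -1.72)
J(1.76, -1.72) = 30.0688

30.0688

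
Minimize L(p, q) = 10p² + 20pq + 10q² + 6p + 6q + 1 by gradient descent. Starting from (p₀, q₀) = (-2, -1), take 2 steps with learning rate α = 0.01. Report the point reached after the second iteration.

(-1.136, -0.136)

∇L = (20p + 20q + 6, 20p + 20q + 6)
Step 1: at (-2, -1), ∇L = (-54, -54) → (-2, -1) − 0.01·(-54, -54) = (-1.46, -0.46)
Step 2: at (-1.46, -0.46), ∇L = (-32.4, -32.4) → (-1.46, -0.46) − 0.01·(-32.4, -32.4) = (-1.136, -0.136)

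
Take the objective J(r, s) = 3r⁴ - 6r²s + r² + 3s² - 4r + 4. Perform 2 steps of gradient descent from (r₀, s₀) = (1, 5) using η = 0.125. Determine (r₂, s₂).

(-543.9296875, 39.921875)

∇J = (12r³ - 12rs + 2r - 4, -6r² + 6s)
Step 1: at (1, 5), ∇J = (-50, 24) → (1, 5) − 0.125·(-50, 24) = (7.25, 2)
Step 2: at (7.25, 2), ∇J = (4409.4375, -303.375) → (7.25, 2) − 0.125·(4409.4375, -303.375) = (-543.9296875, 39.921875)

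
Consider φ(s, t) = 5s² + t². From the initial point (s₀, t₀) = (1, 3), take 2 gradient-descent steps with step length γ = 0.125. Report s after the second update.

0.0625

∇φ = (10s, 2t)
Step 1: at (1, 3), ∇φ = (10, 6) → (1, 3) − 0.125·(10, 6) = (-0.25, 2.25)
Step 2: at (-0.25, 2.25), ∇φ = (-2.5, 4.5) → (-0.25, 2.25) − 0.125·(-2.5, 4.5) = (0.0625, 1.6875)
s = 0.0625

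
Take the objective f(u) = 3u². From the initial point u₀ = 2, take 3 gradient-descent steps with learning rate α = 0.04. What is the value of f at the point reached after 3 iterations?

f′(u) = 6u
Step 1: f′(2) = 12; u₁ = 2 − 0.04·12 = 1.52
Step 2: f′(1.52) = 9.12; u₂ = 1.52 − 0.04·9.12 = 1.1552
Step 3: f′(1.1552) = 6.9312; u₃ = 1.1552 − 0.04·6.9312 = 0.877952
f(0.877952) = 2.312399142912

2.312399142912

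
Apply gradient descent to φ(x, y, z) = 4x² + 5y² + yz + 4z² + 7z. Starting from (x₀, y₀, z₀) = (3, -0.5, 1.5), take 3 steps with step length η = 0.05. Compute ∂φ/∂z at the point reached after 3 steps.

∇φ = (8x, 10y + z, y + 8z + 7)
Step 1: at (3, -0.5, 1.5), ∇φ = (24, -3.5, 18.5) → (3, -0.5, 1.5) − 0.05·(24, -3.5, 18.5) = (1.8, -0.325, 0.575)
Step 2: at (1.8, -0.325, 0.575), ∇φ = (14.4, -2.675, 11.275) → (1.8, -0.325, 0.575) − 0.05·(14.4, -2.675, 11.275) = (1.08, -0.19125, 0.01125)
Step 3: at (1.08, -0.19125, 0.01125), ∇φ = (8.64, -1.90125, 6.89875) → (1.08, -0.19125, 0.01125) − 0.05·(8.64, -1.90125, 6.89875) = (0.648, -0.0961875, -0.3336875)
∂φ/∂z at (0.648, -0.0961875, -0.3336875) = 4.2343125

4.2343125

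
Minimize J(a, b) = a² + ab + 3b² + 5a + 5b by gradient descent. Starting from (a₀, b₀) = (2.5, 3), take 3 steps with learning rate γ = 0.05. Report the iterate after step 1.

(1.85, 1.725)

∇J = (2a + b + 5, a + 6b + 5)
Step 1: at (2.5, 3), ∇J = (13, 25.5) → (2.5, 3) − 0.05·(13, 25.5) = (1.85, 1.725)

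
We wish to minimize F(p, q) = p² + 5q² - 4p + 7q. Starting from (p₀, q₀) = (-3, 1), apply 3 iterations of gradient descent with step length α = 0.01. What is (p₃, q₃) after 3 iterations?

(-2.70596, 0.5393)

∇F = (2p - 4, 10q + 7)
Step 1: at (-3, 1), ∇F = (-10, 17) → (-3, 1) − 0.01·(-10, 17) = (-2.9, 0.83)
Step 2: at (-2.9, 0.83), ∇F = (-9.8, 15.3) → (-2.9, 0.83) − 0.01·(-9.8, 15.3) = (-2.802, 0.677)
Step 3: at (-2.802, 0.677), ∇F = (-9.604, 13.77) → (-2.802, 0.677) − 0.01·(-9.604, 13.77) = (-2.70596, 0.5393)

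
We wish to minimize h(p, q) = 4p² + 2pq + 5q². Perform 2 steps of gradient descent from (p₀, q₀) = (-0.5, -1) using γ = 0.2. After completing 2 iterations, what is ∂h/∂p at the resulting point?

∇h = (8p + 2q, 2p + 10q)
(p₁, q₁) = (-0.5, -1) − 0.2·(-6, -11) = (0.7, 1.2)
(p₂, q₂) = (0.7, 1.2) − 0.2·(8, 13.4) = (-0.9, -1.48)
∂h/∂p at (-0.9, -1.48) = -10.16

-10.16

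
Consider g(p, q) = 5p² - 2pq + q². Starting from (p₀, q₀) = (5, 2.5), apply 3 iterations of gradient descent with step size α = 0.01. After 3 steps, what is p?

∇g = (10p - 2q, -2p + 2q)
(p₁, q₁) = (5, 2.5) − 0.01·(45, -5) = (4.55, 2.55)
(p₂, q₂) = (4.55, 2.55) − 0.01·(40.4, -4) = (4.146, 2.59)
(p₃, q₃) = (4.146, 2.59) − 0.01·(36.28, -3.112) = (3.7832, 2.62112)
p = 3.7832

3.7832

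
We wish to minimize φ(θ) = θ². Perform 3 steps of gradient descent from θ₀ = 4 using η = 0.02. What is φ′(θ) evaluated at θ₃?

7.077888

φ′(θ) = 2θ
Step 1: φ′(4) = 8; θ₁ = 4 − 0.02·8 = 3.84
Step 2: φ′(3.84) = 7.68; θ₂ = 3.84 − 0.02·7.68 = 3.6864
Step 3: φ′(3.6864) = 7.3728; θ₃ = 3.6864 − 0.02·7.3728 = 3.538944
φ′(θ) at (3.538944) = 7.077888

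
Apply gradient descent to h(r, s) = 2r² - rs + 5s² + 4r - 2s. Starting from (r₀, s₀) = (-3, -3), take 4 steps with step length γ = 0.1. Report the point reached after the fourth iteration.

(-1.3297, 0.0449)

∇h = (4r - s + 4, -r + 10s - 2)
Step 1: at (-3, -3), ∇h = (-5, -29) → (-3, -3) − 0.1·(-5, -29) = (-2.5, -0.1)
Step 2: at (-2.5, -0.1), ∇h = (-5.9, -0.5) → (-2.5, -0.1) − 0.1·(-5.9, -0.5) = (-1.91, -0.05)
Step 3: at (-1.91, -0.05), ∇h = (-3.59, -0.59) → (-1.91, -0.05) − 0.1·(-3.59, -0.59) = (-1.551, 0.009)
Step 4: at (-1.551, 0.009), ∇h = (-2.213, -0.359) → (-1.551, 0.009) − 0.1·(-2.213, -0.359) = (-1.3297, 0.0449)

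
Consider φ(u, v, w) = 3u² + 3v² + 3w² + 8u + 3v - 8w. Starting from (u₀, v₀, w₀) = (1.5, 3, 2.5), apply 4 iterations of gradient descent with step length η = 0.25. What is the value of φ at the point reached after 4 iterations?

-11.1630859375

∇φ = (6u + 8, 6v + 3, 6w - 8)
(u₁, v₁, w₁) = (1.5, 3, 2.5) − 0.25·(17, 21, 7) = (-2.75, -2.25, 0.75)
(u₂, v₂, w₂) = (-2.75, -2.25, 0.75) − 0.25·(-8.5, -10.5, -3.5) = (-0.625, 0.375, 1.625)
(u₃, v₃, w₃) = (-0.625, 0.375, 1.625) − 0.25·(4.25, 5.25, 1.75) = (-1.6875, -0.9375, 1.1875)
(u₄, v₄, w₄) = (-1.6875, -0.9375, 1.1875) − 0.25·(-2.125, -2.625, -0.875) = (-1.15625, -0.28125, 1.40625)
φ(-1.15625, -0.28125, 1.40625) = -11.1630859375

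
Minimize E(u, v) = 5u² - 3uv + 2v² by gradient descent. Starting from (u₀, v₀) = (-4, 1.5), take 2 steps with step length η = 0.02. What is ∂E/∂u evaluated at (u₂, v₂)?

∇E = (10u - 3v, -3u + 4v)
Step 1: at (-4, 1.5), ∇E = (-44.5, 18) → (-4, 1.5) − 0.02·(-44.5, 18) = (-3.11, 1.14)
Step 2: at (-3.11, 1.14), ∇E = (-34.52, 13.89) → (-3.11, 1.14) − 0.02·(-34.52, 13.89) = (-2.4196, 0.8622)
∂E/∂u at (-2.4196, 0.8622) = -26.7826

-26.7826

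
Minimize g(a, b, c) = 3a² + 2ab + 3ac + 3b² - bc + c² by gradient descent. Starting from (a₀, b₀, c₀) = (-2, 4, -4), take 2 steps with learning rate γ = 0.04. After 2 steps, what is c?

∇g = (6a + 2b + 3c, 2a + 6b - c, 3a - b + 2c)
(a₁, b₁, c₁) = (-2, 4, -4) − 0.04·(-16, 24, -18) = (-1.36, 3.04, -3.28)
(a₂, b₂, c₂) = (-1.36, 3.04, -3.28) − 0.04·(-11.92, 18.8, -13.68) = (-0.8832, 2.288, -2.7328)
c = -2.7328

-2.7328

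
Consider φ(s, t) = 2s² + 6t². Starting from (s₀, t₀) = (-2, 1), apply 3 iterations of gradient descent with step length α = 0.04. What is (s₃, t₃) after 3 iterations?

(-1.185408, 0.140608)

∇φ = (4s, 12t)
(s₁, t₁) = (-2, 1) − 0.04·(-8, 12) = (-1.68, 0.52)
(s₂, t₂) = (-1.68, 0.52) − 0.04·(-6.72, 6.24) = (-1.4112, 0.2704)
(s₃, t₃) = (-1.4112, 0.2704) − 0.04·(-5.6448, 3.2448) = (-1.185408, 0.140608)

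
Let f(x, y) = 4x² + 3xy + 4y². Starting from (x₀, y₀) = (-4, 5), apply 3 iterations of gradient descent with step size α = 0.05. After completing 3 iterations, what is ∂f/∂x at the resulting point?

∇f = (8x + 3y, 3x + 8y)
Step 1: at (-4, 5), ∇f = (-17, 28) → (-4, 5) − 0.05·(-17, 28) = (-3.15, 3.6)
Step 2: at (-3.15, 3.6), ∇f = (-14.4, 19.35) → (-3.15, 3.6) − 0.05·(-14.4, 19.35) = (-2.43, 2.6325)
Step 3: at (-2.43, 2.6325), ∇f = (-11.5425, 13.77) → (-2.43, 2.6325) − 0.05·(-11.5425, 13.77) = (-1.852875, 1.944)
∂f/∂x at (-1.852875, 1.944) = -8.991

-8.991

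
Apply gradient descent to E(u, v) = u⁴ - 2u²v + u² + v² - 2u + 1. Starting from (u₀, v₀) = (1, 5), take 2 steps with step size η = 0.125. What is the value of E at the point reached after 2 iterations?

426.0625

∇E = (4u³ - 4uv + 2u - 2, -2u² + 2v)
Step 1: at (1, 5), ∇E = (-16, 8) → (1, 5) − 0.125·(-16, 8) = (3, 4)
Step 2: at (3, 4), ∇E = (64, -10) → (3, 4) − 0.125·(64, -10) = (-5, 5.25)
E(-5, 5.25) = 426.0625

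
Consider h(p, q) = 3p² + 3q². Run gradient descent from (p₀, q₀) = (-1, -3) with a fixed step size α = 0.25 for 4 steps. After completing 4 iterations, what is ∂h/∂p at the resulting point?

∇h = (6p, 6q)
(p₁, q₁) = (-1, -3) − 0.25·(-6, -18) = (0.5, 1.5)
(p₂, q₂) = (0.5, 1.5) − 0.25·(3, 9) = (-0.25, -0.75)
(p₃, q₃) = (-0.25, -0.75) − 0.25·(-1.5, -4.5) = (0.125, 0.375)
(p₄, q₄) = (0.125, 0.375) − 0.25·(0.75, 2.25) = (-0.0625, -0.1875)
∂h/∂p at (-0.0625, -0.1875) = -0.375

-0.375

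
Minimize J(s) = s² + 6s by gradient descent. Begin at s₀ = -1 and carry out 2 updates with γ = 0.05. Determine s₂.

J′(s) = 2s + 6
Step 1: J′(-1) = 4; s₁ = -1 − 0.05·4 = -1.2
Step 2: J′(-1.2) = 3.6; s₂ = -1.2 − 0.05·3.6 = -1.38

-1.38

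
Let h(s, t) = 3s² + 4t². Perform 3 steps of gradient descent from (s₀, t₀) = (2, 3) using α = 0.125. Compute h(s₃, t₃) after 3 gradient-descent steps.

0.0029296875

∇h = (6s, 8t)
(s₁, t₁) = (2, 3) − 0.125·(12, 24) = (0.5, 0)
(s₂, t₂) = (0.5, 0) − 0.125·(3, 0) = (0.125, 0)
(s₃, t₃) = (0.125, 0) − 0.125·(0.75, 0) = (0.03125, 0)
h(0.03125, 0) = 0.0029296875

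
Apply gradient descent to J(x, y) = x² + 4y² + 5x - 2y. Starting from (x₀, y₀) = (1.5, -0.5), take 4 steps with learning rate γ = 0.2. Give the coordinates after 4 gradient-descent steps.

∇J = (2x + 5, 8y - 2)
Step 1: at (1.5, -0.5), ∇J = (8, -6) → (1.5, -0.5) − 0.2·(8, -6) = (-0.1, 0.7)
Step 2: at (-0.1, 0.7), ∇J = (4.8, 3.6) → (-0.1, 0.7) − 0.2·(4.8, 3.6) = (-1.06, -0.02)
Step 3: at (-1.06, -0.02), ∇J = (2.88, -2.16) → (-1.06, -0.02) − 0.2·(2.88, -2.16) = (-1.636, 0.412)
Step 4: at (-1.636, 0.412), ∇J = (1.728, 1.296) → (-1.636, 0.412) − 0.2·(1.728, 1.296) = (-1.9816, 0.1528)

(-1.9816, 0.1528)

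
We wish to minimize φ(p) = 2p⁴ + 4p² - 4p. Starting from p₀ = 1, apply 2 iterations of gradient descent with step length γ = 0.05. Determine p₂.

0.4144

φ′(p) = 8p³ + 8p - 4
Step 1: φ′(1) = 12; p₁ = 1 − 0.05·12 = 0.4
Step 2: φ′(0.4) = -0.288; p₂ = 0.4 − 0.05·(-0.288) = 0.4144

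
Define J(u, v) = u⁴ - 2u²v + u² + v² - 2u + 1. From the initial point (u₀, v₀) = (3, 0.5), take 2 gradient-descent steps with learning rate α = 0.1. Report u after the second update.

∇J = (4u³ - 4uv + 2u - 2, -2u² + 2v)
Step 1: at (3, 0.5), ∇J = (106, -17) → (3, 0.5) − 0.1·(106, -17) = (-7.6, 2.2)
Step 2: at (-7.6, 2.2), ∇J = (-1706.224, -111.12) → (-7.6, 2.2) − 0.1·(-1706.224, -111.12) = (163.0224, 13.312)
u = 163.0224

163.0224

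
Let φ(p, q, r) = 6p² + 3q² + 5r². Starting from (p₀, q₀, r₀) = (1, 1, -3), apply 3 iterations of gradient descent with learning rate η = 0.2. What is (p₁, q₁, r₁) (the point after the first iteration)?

(-1.4, -0.2, 3)

∇φ = (12p, 6q, 10r)
Step 1: at (1, 1, -3), ∇φ = (12, 6, -30) → (1, 1, -3) − 0.2·(12, 6, -30) = (-1.4, -0.2, 3)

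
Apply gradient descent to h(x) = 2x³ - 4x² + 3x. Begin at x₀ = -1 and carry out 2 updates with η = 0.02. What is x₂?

-1.829872

h′(x) = 6x² - 8x + 3
Step 1: h′(-1) = 17; x₁ = -1 − 0.02·17 = -1.34
Step 2: h′(-1.34) = 24.4936; x₂ = -1.34 − 0.02·24.4936 = -1.829872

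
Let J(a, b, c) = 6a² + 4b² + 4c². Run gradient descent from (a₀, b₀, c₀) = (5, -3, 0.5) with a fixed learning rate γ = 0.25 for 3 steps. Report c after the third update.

∇J = (12a, 8b, 8c)
Step 1: at (5, -3, 0.5), ∇J = (60, -24, 4) → (5, -3, 0.5) − 0.25·(60, -24, 4) = (-10, 3, -0.5)
Step 2: at (-10, 3, -0.5), ∇J = (-120, 24, -4) → (-10, 3, -0.5) − 0.25·(-120, 24, -4) = (20, -3, 0.5)
Step 3: at (20, -3, 0.5), ∇J = (240, -24, 4) → (20, -3, 0.5) − 0.25·(240, -24, 4) = (-40, 3, -0.5)
c = -0.5

-0.5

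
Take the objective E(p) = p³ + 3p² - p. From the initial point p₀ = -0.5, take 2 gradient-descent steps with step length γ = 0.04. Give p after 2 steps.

E′(p) = 3p² + 6p - 1
Step 1: E′(-0.5) = -3.25; p₁ = -0.5 − 0.04·(-3.25) = -0.37
Step 2: E′(-0.37) = -2.8093; p₂ = -0.37 − 0.04·(-2.8093) = -0.257628

-0.257628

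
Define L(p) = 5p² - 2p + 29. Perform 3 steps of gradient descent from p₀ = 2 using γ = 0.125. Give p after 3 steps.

L′(p) = 10p - 2
p₁ = 2 − 0.125·18 = -0.25
p₂ = -0.25 − 0.125·(-4.5) = 0.3125
p₃ = 0.3125 − 0.125·1.125 = 0.171875

0.171875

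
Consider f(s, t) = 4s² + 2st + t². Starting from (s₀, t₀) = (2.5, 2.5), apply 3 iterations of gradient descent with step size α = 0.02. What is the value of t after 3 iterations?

1.97936

∇f = (8s + 2t, 2s + 2t)
Step 1: at (2.5, 2.5), ∇f = (25, 10) → (2.5, 2.5) − 0.02·(25, 10) = (2, 2.3)
Step 2: at (2, 2.3), ∇f = (20.6, 8.6) → (2, 2.3) − 0.02·(20.6, 8.6) = (1.588, 2.128)
Step 3: at (1.588, 2.128), ∇f = (16.96, 7.432) → (1.588, 2.128) − 0.02·(16.96, 7.432) = (1.2488, 1.97936)
t = 1.97936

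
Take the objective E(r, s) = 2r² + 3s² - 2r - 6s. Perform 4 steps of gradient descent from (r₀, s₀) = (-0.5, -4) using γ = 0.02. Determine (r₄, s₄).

(-0.21639296, -1.9984768)

∇E = (4r - 2, 6s - 6)
Step 1: at (-0.5, -4), ∇E = (-4, -30) → (-0.5, -4) − 0.02·(-4, -30) = (-0.42, -3.4)
Step 2: at (-0.42, -3.4), ∇E = (-3.68, -26.4) → (-0.42, -3.4) − 0.02·(-3.68, -26.4) = (-0.3464, -2.872)
Step 3: at (-0.3464, -2.872), ∇E = (-3.3856, -23.232) → (-0.3464, -2.872) − 0.02·(-3.3856, -23.232) = (-0.278688, -2.40736)
Step 4: at (-0.278688, -2.40736), ∇E = (-3.114752, -20.44416) → (-0.278688, -2.40736) − 0.02·(-3.114752, -20.44416) = (-0.21639296, -1.9984768)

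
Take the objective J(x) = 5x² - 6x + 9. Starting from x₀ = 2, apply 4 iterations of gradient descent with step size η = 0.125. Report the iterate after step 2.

J′(x) = 10x - 6
x₁ = 2 − 0.125·14 = 0.25
x₂ = 0.25 − 0.125·(-3.5) = 0.6875

0.6875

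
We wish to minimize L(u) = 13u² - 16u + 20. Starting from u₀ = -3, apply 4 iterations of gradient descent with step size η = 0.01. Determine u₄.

-0.46874544

L′(u) = 26u - 16
Step 1: L′(-3) = -94; u₁ = -3 − 0.01·(-94) = -2.06
Step 2: L′(-2.06) = -69.56; u₂ = -2.06 − 0.01·(-69.56) = -1.3644
Step 3: L′(-1.3644) = -51.4744; u₃ = -1.3644 − 0.01·(-51.4744) = -0.849656
Step 4: L′(-0.849656) = -38.091056; u₄ = -0.849656 − 0.01·(-38.091056) = -0.46874544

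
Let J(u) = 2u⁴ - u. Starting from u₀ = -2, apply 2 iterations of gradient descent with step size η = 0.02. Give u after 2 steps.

J′(u) = 8u³ - 1
u₁ = -2 − 0.02·(-65) = -0.7
u₂ = -0.7 − 0.02·(-3.744) = -0.62512

-0.62512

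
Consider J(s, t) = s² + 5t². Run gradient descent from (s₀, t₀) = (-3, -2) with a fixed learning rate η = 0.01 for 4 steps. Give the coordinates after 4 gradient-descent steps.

∇J = (2s, 10t)
(s₁, t₁) = (-3, -2) − 0.01·(-6, -20) = (-2.94, -1.8)
(s₂, t₂) = (-2.94, -1.8) − 0.01·(-5.88, -18) = (-2.8812, -1.62)
(s₃, t₃) = (-2.8812, -1.62) − 0.01·(-5.7624, -16.2) = (-2.823576, -1.458)
(s₄, t₄) = (-2.823576, -1.458) − 0.01·(-5.647152, -14.58) = (-2.76710448, -1.3122)

(-2.76710448, -1.3122)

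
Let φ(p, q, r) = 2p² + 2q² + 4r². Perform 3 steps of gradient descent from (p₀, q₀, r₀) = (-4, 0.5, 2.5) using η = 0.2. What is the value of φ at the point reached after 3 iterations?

∇φ = (4p, 4q, 8r)
(p₁, q₁, r₁) = (-4, 0.5, 2.5) − 0.2·(-16, 2, 20) = (-0.8, 0.1, -1.5)
(p₂, q₂, r₂) = (-0.8, 0.1, -1.5) − 0.2·(-3.2, 0.4, -12) = (-0.16, 0.02, 0.9)
(p₃, q₃, r₃) = (-0.16, 0.02, 0.9) − 0.2·(-0.64, 0.08, 7.2) = (-0.032, 0.004, -0.54)
φ(-0.032, 0.004, -0.54) = 1.16848

1.16848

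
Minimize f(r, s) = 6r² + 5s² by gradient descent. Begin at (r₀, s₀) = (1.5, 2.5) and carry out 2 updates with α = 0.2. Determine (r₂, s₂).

∇f = (12r, 10s)
Step 1: at (1.5, 2.5), ∇f = (18, 25) → (1.5, 2.5) − 0.2·(18, 25) = (-2.1, -2.5)
Step 2: at (-2.1, -2.5), ∇f = (-25.2, -25) → (-2.1, -2.5) − 0.2·(-25.2, -25) = (2.94, 2.5)

(2.94, 2.5)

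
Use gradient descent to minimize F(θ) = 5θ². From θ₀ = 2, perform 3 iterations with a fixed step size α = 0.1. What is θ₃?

0

F′(θ) = 10θ
Step 1: F′(2) = 20; θ₁ = 2 − 0.1·20 = 0
Step 2: F′(0) = 0; θ₂ = 0 − 0.1·0 = 0
Step 3: F′(0) = 0; θ₃ = 0 − 0.1·0 = 0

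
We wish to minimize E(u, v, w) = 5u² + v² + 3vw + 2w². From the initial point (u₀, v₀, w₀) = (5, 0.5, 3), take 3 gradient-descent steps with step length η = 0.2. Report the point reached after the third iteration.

∇E = (10u, 2v + 3w, 3v + 4w)
(u₁, v₁, w₁) = (5, 0.5, 3) − 0.2·(50, 10, 13.5) = (-5, -1.5, 0.3)
(u₂, v₂, w₂) = (-5, -1.5, 0.3) − 0.2·(-50, -2.1, -3.3) = (5, -1.08, 0.96)
(u₃, v₃, w₃) = (5, -1.08, 0.96) − 0.2·(50, 0.72, 0.6) = (-5, -1.224, 0.84)

(-5, -1.224, 0.84)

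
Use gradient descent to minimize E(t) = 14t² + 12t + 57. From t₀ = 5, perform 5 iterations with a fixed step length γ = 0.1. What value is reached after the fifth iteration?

-103.00512

E′(t) = 28t + 12
Step 1: E′(5) = 152; t₁ = 5 − 0.1·152 = -10.2
Step 2: E′(-10.2) = -273.6; t₂ = -10.2 − 0.1·(-273.6) = 17.16
Step 3: E′(17.16) = 492.48; t₃ = 17.16 − 0.1·492.48 = -32.088
Step 4: E′(-32.088) = -886.464; t₄ = -32.088 − 0.1·(-886.464) = 56.5584
Step 5: E′(56.5584) = 1595.6352; t₅ = 56.5584 − 0.1·1595.6352 = -103.00512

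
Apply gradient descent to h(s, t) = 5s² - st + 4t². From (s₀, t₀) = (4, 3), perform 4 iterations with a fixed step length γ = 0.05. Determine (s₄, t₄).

∇h = (10s - t, -s + 8t)
(s₁, t₁) = (4, 3) − 0.05·(37, 20) = (2.15, 2)
(s₂, t₂) = (2.15, 2) − 0.05·(19.5, 13.85) = (1.175, 1.3075)
(s₃, t₃) = (1.175, 1.3075) − 0.05·(10.4425, 9.285) = (0.652875, 0.84325)
(s₄, t₄) = (0.652875, 0.84325) − 0.05·(5.6855, 6.093125) = (0.3686, 0.53859375)

(0.3686, 0.53859375)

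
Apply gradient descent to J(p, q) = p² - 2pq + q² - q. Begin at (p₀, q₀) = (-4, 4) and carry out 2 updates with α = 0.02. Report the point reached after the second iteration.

∇J = (2p - 2q, -2p + 2q - 1)
Step 1: at (-4, 4), ∇J = (-16, 15) → (-4, 4) − 0.02·(-16, 15) = (-3.68, 3.7)
Step 2: at (-3.68, 3.7), ∇J = (-14.76, 13.76) → (-3.68, 3.7) − 0.02·(-14.76, 13.76) = (-3.3848, 3.4248)

(-3.3848, 3.4248)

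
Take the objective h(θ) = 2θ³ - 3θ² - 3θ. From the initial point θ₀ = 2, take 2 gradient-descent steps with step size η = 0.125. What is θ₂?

h′(θ) = 6θ² - 6θ - 3
θ₁ = 2 − 0.125·9 = 0.875
θ₂ = 0.875 − 0.125·(-3.65625) = 1.33203125

1.33203125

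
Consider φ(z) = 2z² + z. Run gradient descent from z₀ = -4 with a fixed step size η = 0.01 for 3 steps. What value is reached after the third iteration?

-3.56776

φ′(z) = 4z + 1
z₁ = -4 − 0.01·(-15) = -3.85
z₂ = -3.85 − 0.01·(-14.4) = -3.706
z₃ = -3.706 − 0.01·(-13.824) = -3.56776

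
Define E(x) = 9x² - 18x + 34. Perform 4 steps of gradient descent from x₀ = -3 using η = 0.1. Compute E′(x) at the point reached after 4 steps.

E′(x) = 18x - 18
x₁ = -3 − 0.1·(-72) = 4.2
x₂ = 4.2 − 0.1·57.6 = -1.56
x₃ = -1.56 − 0.1·(-46.08) = 3.048
x₄ = 3.048 − 0.1·36.864 = -0.6384
E′(x) at (-0.6384) = -29.4912

-29.4912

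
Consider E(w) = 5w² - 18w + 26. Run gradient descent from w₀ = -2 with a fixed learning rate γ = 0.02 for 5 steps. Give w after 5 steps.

E′(w) = 10w - 18
w₁ = -2 − 0.02·(-38) = -1.24
w₂ = -1.24 − 0.02·(-30.4) = -0.632
w₃ = -0.632 − 0.02·(-24.32) = -0.1456
w₄ = -0.1456 − 0.02·(-19.456) = 0.24352
w₅ = 0.24352 − 0.02·(-15.5648) = 0.554816

0.554816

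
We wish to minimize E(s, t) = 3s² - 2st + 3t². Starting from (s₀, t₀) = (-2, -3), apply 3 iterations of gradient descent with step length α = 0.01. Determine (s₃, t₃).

(-1.822496, -2.601184)

∇E = (6s - 2t, -2s + 6t)
(s₁, t₁) = (-2, -3) − 0.01·(-6, -14) = (-1.94, -2.86)
(s₂, t₂) = (-1.94, -2.86) − 0.01·(-5.92, -13.28) = (-1.8808, -2.7272)
(s₃, t₃) = (-1.8808, -2.7272) − 0.01·(-5.8304, -12.6016) = (-1.822496, -2.601184)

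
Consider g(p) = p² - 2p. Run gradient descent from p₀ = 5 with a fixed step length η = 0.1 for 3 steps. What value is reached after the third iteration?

g′(p) = 2p - 2
Step 1: g′(5) = 8; p₁ = 5 − 0.1·8 = 4.2
Step 2: g′(4.2) = 6.4; p₂ = 4.2 − 0.1·6.4 = 3.56
Step 3: g′(3.56) = 5.12; p₃ = 3.56 − 0.1·5.12 = 3.048

3.048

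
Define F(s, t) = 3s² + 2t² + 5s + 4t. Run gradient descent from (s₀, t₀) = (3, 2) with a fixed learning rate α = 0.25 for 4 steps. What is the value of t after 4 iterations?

∇F = (6s + 5, 4t + 4)
(s₁, t₁) = (3, 2) − 0.25·(23, 12) = (-2.75, -1)
(s₂, t₂) = (-2.75, -1) − 0.25·(-11.5, 0) = (0.125, -1)
(s₃, t₃) = (0.125, -1) − 0.25·(5.75, 0) = (-1.3125, -1)
(s₄, t₄) = (-1.3125, -1) − 0.25·(-2.875, 0) = (-0.59375, -1)
t = -1

-1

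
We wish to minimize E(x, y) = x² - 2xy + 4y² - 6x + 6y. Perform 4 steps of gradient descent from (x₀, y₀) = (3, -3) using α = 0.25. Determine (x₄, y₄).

∇E = (2x - 2y - 6, -2x + 8y + 6)
(x₁, y₁) = (3, -3) − 0.25·(6, -24) = (1.5, 3)
(x₂, y₂) = (1.5, 3) − 0.25·(-9, 27) = (3.75, -3.75)
(x₃, y₃) = (3.75, -3.75) − 0.25·(9, -31.5) = (1.5, 4.125)
(x₄, y₄) = (1.5, 4.125) − 0.25·(-11.25, 36) = (4.3125, -4.875)

(4.3125, -4.875)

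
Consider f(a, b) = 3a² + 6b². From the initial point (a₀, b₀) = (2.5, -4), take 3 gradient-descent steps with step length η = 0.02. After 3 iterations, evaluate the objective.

27.206769770496

∇f = (6a, 12b)
(a₁, b₁) = (2.5, -4) − 0.02·(15, -48) = (2.2, -3.04)
(a₂, b₂) = (2.2, -3.04) − 0.02·(13.2, -36.48) = (1.936, -2.3104)
(a₃, b₃) = (1.936, -2.3104) − 0.02·(11.616, -27.7248) = (1.70368, -1.755904)
f(1.70368, -1.755904) = 27.206769770496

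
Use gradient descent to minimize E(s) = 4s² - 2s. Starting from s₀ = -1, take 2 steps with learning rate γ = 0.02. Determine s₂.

E′(s) = 8s - 2
s₁ = -1 − 0.02·(-10) = -0.8
s₂ = -0.8 − 0.02·(-8.4) = -0.632

-0.632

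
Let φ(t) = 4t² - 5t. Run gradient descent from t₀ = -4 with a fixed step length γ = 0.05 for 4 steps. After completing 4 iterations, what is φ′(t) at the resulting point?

-4.7952

φ′(t) = 8t - 5
Step 1: φ′(-4) = -37; t₁ = -4 − 0.05·(-37) = -2.15
Step 2: φ′(-2.15) = -22.2; t₂ = -2.15 − 0.05·(-22.2) = -1.04
Step 3: φ′(-1.04) = -13.32; t₃ = -1.04 − 0.05·(-13.32) = -0.374
Step 4: φ′(-0.374) = -7.992; t₄ = -0.374 − 0.05·(-7.992) = 0.0256
φ′(t) at (0.0256) = -4.7952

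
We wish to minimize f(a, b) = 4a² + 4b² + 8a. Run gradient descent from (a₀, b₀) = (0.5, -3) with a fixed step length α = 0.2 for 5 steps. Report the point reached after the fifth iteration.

∇f = (8a + 8, 8b)
Step 1: at (0.5, -3), ∇f = (12, -24) → (0.5, -3) − 0.2·(12, -24) = (-1.9, 1.8)
Step 2: at (-1.9, 1.8), ∇f = (-7.2, 14.4) → (-1.9, 1.8) − 0.2·(-7.2, 14.4) = (-0.46, -1.08)
Step 3: at (-0.46, -1.08), ∇f = (4.32, -8.64) → (-0.46, -1.08) − 0.2·(4.32, -8.64) = (-1.324, 0.648)
Step 4: at (-1.324, 0.648), ∇f = (-2.592, 5.184) → (-1.324, 0.648) − 0.2·(-2.592, 5.184) = (-0.8056, -0.3888)
Step 5: at (-0.8056, -0.3888), ∇f = (1.5552, -3.1104) → (-0.8056, -0.3888) − 0.2·(1.5552, -3.1104) = (-1.11664, 0.23328)

(-1.11664, 0.23328)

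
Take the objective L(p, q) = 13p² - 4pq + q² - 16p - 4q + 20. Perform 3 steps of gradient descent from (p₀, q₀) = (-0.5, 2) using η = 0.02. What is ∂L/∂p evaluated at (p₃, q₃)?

-4.287488

∇L = (26p - 4q - 16, -4p + 2q - 4)
Step 1: at (-0.5, 2), ∇L = (-37, 2) → (-0.5, 2) − 0.02·(-37, 2) = (0.24, 1.96)
Step 2: at (0.24, 1.96), ∇L = (-17.6, -1.04) → (0.24, 1.96) − 0.02·(-17.6, -1.04) = (0.592, 1.9808)
Step 3: at (0.592, 1.9808), ∇L = (-8.5312, -2.4064) → (0.592, 1.9808) − 0.02·(-8.5312, -2.4064) = (0.762624, 2.028928)
∂L/∂p at (0.762624, 2.028928) = -4.287488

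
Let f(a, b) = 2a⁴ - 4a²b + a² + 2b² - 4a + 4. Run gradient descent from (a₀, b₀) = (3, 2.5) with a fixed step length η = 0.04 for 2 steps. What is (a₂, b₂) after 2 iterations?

(5.05490176, 4.737184)

∇f = (8a³ - 8ab + 2a - 4, -4a² + 4b)
(a₁, b₁) = (3, 2.5) − 0.04·(158, -26) = (-3.32, 3.54)
(a₂, b₂) = (-3.32, 3.54) − 0.04·(-209.372544, -29.9296) = (5.05490176, 4.737184)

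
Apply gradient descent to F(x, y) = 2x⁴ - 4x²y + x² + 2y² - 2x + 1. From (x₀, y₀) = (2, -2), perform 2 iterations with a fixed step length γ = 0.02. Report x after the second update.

∇F = (8x³ - 8xy + 2x - 2, -4x² + 4y)
Step 1: at (2, -2), ∇F = (98, -24) → (2, -2) − 0.02·(98, -24) = (0.04, -1.52)
Step 2: at (0.04, -1.52), ∇F = (-1.433088, -6.0864) → (0.04, -1.52) − 0.02·(-1.433088, -6.0864) = (0.06866176, -1.398272)
x = 0.06866176

0.06866176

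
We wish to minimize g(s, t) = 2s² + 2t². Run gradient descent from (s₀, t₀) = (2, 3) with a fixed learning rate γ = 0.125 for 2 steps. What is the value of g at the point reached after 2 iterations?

∇g = (4s, 4t)
Step 1: at (2, 3), ∇g = (8, 12) → (2, 3) − 0.125·(8, 12) = (1, 1.5)
Step 2: at (1, 1.5), ∇g = (4, 6) → (1, 1.5) − 0.125·(4, 6) = (0.5, 0.75)
g(0.5, 0.75) = 1.625

1.625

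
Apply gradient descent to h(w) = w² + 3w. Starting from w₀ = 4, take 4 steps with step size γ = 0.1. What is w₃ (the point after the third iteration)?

1.316

h′(w) = 2w + 3
Step 1: h′(4) = 11; w₁ = 4 − 0.1·11 = 2.9
Step 2: h′(2.9) = 8.8; w₂ = 2.9 − 0.1·8.8 = 2.02
Step 3: h′(2.02) = 7.04; w₃ = 2.02 − 0.1·7.04 = 1.316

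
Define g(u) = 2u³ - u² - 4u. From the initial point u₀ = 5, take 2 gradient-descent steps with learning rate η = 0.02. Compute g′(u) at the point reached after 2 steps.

12.381385129984

g′(u) = 6u² - 2u - 4
Step 1: g′(5) = 136; u₁ = 5 − 0.02·136 = 2.28
Step 2: g′(2.28) = 22.6304; u₂ = 2.28 − 0.02·22.6304 = 1.827392
g′(u) at (1.827392) = 12.381385129984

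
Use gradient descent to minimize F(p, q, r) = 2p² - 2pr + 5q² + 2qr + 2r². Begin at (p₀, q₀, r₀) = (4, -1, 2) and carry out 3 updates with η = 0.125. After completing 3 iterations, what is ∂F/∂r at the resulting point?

∇F = (4p - 2r, 10q + 2r, -2p + 2q + 4r)
(p₁, q₁, r₁) = (4, -1, 2) − 0.125·(12, -6, -2) = (2.5, -0.25, 2.25)
(p₂, q₂, r₂) = (2.5, -0.25, 2.25) − 0.125·(5.5, 2, 3.5) = (1.8125, -0.5, 1.8125)
(p₃, q₃, r₃) = (1.8125, -0.5, 1.8125) − 0.125·(3.625, -1.375, 2.625) = (1.359375, -0.328125, 1.484375)
∂F/∂r at (1.359375, -0.328125, 1.484375) = 2.5625

2.5625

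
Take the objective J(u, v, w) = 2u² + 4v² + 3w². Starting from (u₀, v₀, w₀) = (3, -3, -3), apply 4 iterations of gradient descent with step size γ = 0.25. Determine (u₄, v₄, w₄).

∇J = (4u, 8v, 6w)
Step 1: at (3, -3, -3), ∇J = (12, -24, -18) → (3, -3, -3) − 0.25·(12, -24, -18) = (0, 3, 1.5)
Step 2: at (0, 3, 1.5), ∇J = (0, 24, 9) → (0, 3, 1.5) − 0.25·(0, 24, 9) = (0, -3, -0.75)
Step 3: at (0, -3, -0.75), ∇J = (0, -24, -4.5) → (0, -3, -0.75) − 0.25·(0, -24, -4.5) = (0, 3, 0.375)
Step 4: at (0, 3, 0.375), ∇J = (0, 24, 2.25) → (0, 3, 0.375) − 0.25·(0, 24, 2.25) = (0, -3, -0.1875)

(0, -3, -0.1875)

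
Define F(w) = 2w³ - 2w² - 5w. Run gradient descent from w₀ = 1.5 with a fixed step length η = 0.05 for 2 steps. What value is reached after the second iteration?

F′(w) = 6w² - 4w - 5
w₁ = 1.5 − 0.05·2.5 = 1.375
w₂ = 1.375 − 0.05·0.84375 = 1.3328125

1.3328125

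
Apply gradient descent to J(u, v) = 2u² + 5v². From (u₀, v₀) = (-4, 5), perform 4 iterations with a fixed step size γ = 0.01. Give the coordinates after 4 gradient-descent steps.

∇J = (4u, 10v)
(u₁, v₁) = (-4, 5) − 0.01·(-16, 50) = (-3.84, 4.5)
(u₂, v₂) = (-3.84, 4.5) − 0.01·(-15.36, 45) = (-3.6864, 4.05)
(u₃, v₃) = (-3.6864, 4.05) − 0.01·(-14.7456, 40.5) = (-3.538944, 3.645)
(u₄, v₄) = (-3.538944, 3.645) − 0.01·(-14.155776, 36.45) = (-3.39738624, 3.2805)

(-3.39738624, 3.2805)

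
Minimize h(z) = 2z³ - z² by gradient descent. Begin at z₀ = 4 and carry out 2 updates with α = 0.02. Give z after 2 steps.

1.727488

h′(z) = 6z² - 2z
z₁ = 4 − 0.02·88 = 2.24
z₂ = 2.24 − 0.02·25.6256 = 1.727488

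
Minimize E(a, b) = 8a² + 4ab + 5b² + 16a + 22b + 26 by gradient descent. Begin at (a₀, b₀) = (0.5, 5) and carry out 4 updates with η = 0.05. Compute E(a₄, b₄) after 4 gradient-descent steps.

2.27084229

∇E = (16a + 4b + 16, 4a + 10b + 22)
Step 1: at (0.5, 5), ∇E = (44, 74) → (0.5, 5) − 0.05·(44, 74) = (-1.7, 1.3)
Step 2: at (-1.7, 1.3), ∇E = (-6, 28.2) → (-1.7, 1.3) − 0.05·(-6, 28.2) = (-1.4, -0.11)
Step 3: at (-1.4, -0.11), ∇E = (-6.84, 15.3) → (-1.4, -0.11) − 0.05·(-6.84, 15.3) = (-1.058, -0.875)
Step 4: at (-1.058, -0.875), ∇E = (-4.428, 9.018) → (-1.058, -0.875) − 0.05·(-4.428, 9.018) = (-0.8366, -1.3259)
E(-0.8366, -1.3259) = 2.27084229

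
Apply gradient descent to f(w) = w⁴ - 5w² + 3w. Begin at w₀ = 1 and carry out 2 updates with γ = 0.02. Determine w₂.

f′(w) = 4w³ - 10w + 3
w₁ = 1 − 0.02·(-3) = 1.06
w₂ = 1.06 − 0.02·(-2.835936) = 1.11671872

1.11671872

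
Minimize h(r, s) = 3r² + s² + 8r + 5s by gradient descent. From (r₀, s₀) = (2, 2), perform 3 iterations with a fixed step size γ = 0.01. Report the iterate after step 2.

∇h = (6r + 8, 2s + 5)
(r₁, s₁) = (2, 2) − 0.01·(20, 9) = (1.8, 1.91)
(r₂, s₂) = (1.8, 1.91) − 0.01·(18.8, 8.82) = (1.612, 1.8218)

(1.612, 1.8218)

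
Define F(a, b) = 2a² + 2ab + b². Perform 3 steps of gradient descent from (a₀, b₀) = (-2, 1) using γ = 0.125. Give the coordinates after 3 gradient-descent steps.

∇F = (4a + 2b, 2a + 2b)
(a₁, b₁) = (-2, 1) − 0.125·(-6, -2) = (-1.25, 1.25)
(a₂, b₂) = (-1.25, 1.25) − 0.125·(-2.5, 0) = (-0.9375, 1.25)
(a₃, b₃) = (-0.9375, 1.25) − 0.125·(-1.25, 0.625) = (-0.78125, 1.171875)

(-0.78125, 1.171875)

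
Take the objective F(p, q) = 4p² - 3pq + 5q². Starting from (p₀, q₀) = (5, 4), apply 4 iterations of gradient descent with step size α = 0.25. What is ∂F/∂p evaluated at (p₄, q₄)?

-38.28125

∇F = (8p - 3q, -3p + 10q)
(p₁, q₁) = (5, 4) − 0.25·(28, 25) = (-2, -2.25)
(p₂, q₂) = (-2, -2.25) − 0.25·(-9.25, -16.5) = (0.3125, 1.875)
(p₃, q₃) = (0.3125, 1.875) − 0.25·(-3.125, 17.8125) = (1.09375, -2.578125)
(p₄, q₄) = (1.09375, -2.578125) − 0.25·(16.484375, -29.0625) = (-3.02734375, 4.6875)
∂F/∂p at (-3.02734375, 4.6875) = -38.28125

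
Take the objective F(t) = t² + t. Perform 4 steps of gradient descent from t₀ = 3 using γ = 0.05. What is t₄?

F′(t) = 2t + 1
Step 1: F′(3) = 7; t₁ = 3 − 0.05·7 = 2.65
Step 2: F′(2.65) = 6.3; t₂ = 2.65 − 0.05·6.3 = 2.335
Step 3: F′(2.335) = 5.67; t₃ = 2.335 − 0.05·5.67 = 2.0515
Step 4: F′(2.0515) = 5.103; t₄ = 2.0515 − 0.05·5.103 = 1.79635

1.79635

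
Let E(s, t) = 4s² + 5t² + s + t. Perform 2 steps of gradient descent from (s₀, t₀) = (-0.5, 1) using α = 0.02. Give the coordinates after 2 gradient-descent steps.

∇E = (8s + 1, 10t + 1)
Step 1: at (-0.5, 1), ∇E = (-3, 11) → (-0.5, 1) − 0.02·(-3, 11) = (-0.44, 0.78)
Step 2: at (-0.44, 0.78), ∇E = (-2.52, 8.8) → (-0.44, 0.78) − 0.02·(-2.52, 8.8) = (-0.3896, 0.604)

(-0.3896, 0.604)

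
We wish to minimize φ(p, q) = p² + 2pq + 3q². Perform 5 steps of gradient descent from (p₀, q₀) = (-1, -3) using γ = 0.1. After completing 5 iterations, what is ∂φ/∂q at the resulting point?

∇φ = (2p + 2q, 2p + 6q)
Step 1: at (-1, -3), ∇φ = (-8, -20) → (-1, -3) − 0.1·(-8, -20) = (-0.2, -1)
Step 2: at (-0.2, -1), ∇φ = (-2.4, -6.4) → (-0.2, -1) − 0.1·(-2.4, -6.4) = (0.04, -0.36)
Step 3: at (0.04, -0.36), ∇φ = (-0.64, -2.08) → (0.04, -0.36) − 0.1·(-0.64, -2.08) = (0.104, -0.152)
Step 4: at (0.104, -0.152), ∇φ = (-0.096, -0.704) → (0.104, -0.152) − 0.1·(-0.096, -0.704) = (0.1136, -0.0816)
Step 5: at (0.1136, -0.0816), ∇φ = (0.064, -0.2624) → (0.1136, -0.0816) − 0.1·(0.064, -0.2624) = (0.1072, -0.05536)
∂φ/∂q at (0.1072, -0.05536) = -0.11776

-0.11776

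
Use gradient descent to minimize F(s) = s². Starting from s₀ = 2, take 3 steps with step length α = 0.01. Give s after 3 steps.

F′(s) = 2s
Step 1: F′(2) = 4; s₁ = 2 − 0.01·4 = 1.96
Step 2: F′(1.96) = 3.92; s₂ = 1.96 − 0.01·3.92 = 1.9208
Step 3: F′(1.9208) = 3.8416; s₃ = 1.9208 − 0.01·3.8416 = 1.882384

1.882384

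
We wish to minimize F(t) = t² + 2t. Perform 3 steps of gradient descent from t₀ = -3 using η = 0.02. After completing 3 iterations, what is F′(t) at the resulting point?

F′(t) = 2t + 2
t₁ = -3 − 0.02·(-4) = -2.92
t₂ = -2.92 − 0.02·(-3.84) = -2.8432
t₃ = -2.8432 − 0.02·(-3.6864) = -2.769472
F′(t) at (-2.769472) = -3.538944

-3.538944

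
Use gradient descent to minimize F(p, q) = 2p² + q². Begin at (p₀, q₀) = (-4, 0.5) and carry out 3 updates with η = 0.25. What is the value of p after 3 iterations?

0

∇F = (4p, 2q)
Step 1: at (-4, 0.5), ∇F = (-16, 1) → (-4, 0.5) − 0.25·(-16, 1) = (0, 0.25)
Step 2: at (0, 0.25), ∇F = (0, 0.5) → (0, 0.25) − 0.25·(0, 0.5) = (0, 0.125)
Step 3: at (0, 0.125), ∇F = (0, 0.25) → (0, 0.125) − 0.25·(0, 0.25) = (0, 0.0625)
p = 0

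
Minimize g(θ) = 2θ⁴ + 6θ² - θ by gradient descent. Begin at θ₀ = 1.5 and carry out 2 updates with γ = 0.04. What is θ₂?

g′(θ) = 8θ³ + 12θ - 1
θ₁ = 1.5 − 0.04·44 = -0.26
θ₂ = -0.26 − 0.04·(-4.260608) = -0.08957568

-0.08957568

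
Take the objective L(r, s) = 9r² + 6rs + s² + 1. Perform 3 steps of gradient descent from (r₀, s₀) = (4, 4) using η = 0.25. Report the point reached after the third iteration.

(-308, -100)

∇L = (18r + 6s, 6r + 2s)
Step 1: at (4, 4), ∇L = (96, 32) → (4, 4) − 0.25·(96, 32) = (-20, -4)
Step 2: at (-20, -4), ∇L = (-384, -128) → (-20, -4) − 0.25·(-384, -128) = (76, 28)
Step 3: at (76, 28), ∇L = (1536, 512) → (76, 28) − 0.25·(1536, 512) = (-308, -100)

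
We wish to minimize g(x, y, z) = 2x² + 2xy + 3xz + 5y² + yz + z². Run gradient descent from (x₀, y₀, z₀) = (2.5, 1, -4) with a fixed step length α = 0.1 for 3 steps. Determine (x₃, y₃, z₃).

(2.854, -0.149, -3.995)

∇g = (4x + 2y + 3z, 2x + 10y + z, 3x + y + 2z)
(x₁, y₁, z₁) = (2.5, 1, -4) − 0.1·(0, 11, 0.5) = (2.5, -0.1, -4.05)
(x₂, y₂, z₂) = (2.5, -0.1, -4.05) − 0.1·(-2.35, -0.05, -0.7) = (2.735, -0.095, -3.98)
(x₃, y₃, z₃) = (2.735, -0.095, -3.98) − 0.1·(-1.19, 0.54, 0.15) = (2.854, -0.149, -3.995)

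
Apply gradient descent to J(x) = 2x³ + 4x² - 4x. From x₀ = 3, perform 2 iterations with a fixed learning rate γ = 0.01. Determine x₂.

J′(x) = 6x² + 8x - 4
x₁ = 3 − 0.01·74 = 2.26
x₂ = 2.26 − 0.01·44.7256 = 1.812744

1.812744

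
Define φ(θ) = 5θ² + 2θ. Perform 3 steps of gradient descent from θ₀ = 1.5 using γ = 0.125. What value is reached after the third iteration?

-0.2265625

φ′(θ) = 10θ + 2
Step 1: φ′(1.5) = 17; θ₁ = 1.5 − 0.125·17 = -0.625
Step 2: φ′(-0.625) = -4.25; θ₂ = -0.625 − 0.125·(-4.25) = -0.09375
Step 3: φ′(-0.09375) = 1.0625; θ₃ = -0.09375 − 0.125·1.0625 = -0.2265625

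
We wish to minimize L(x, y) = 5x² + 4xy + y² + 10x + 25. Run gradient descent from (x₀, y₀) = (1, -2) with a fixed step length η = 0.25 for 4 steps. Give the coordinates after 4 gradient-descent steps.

(10.375, 6.25)

∇L = (10x + 4y + 10, 4x + 2y)
Step 1: at (1, -2), ∇L = (12, 0) → (1, -2) − 0.25·(12, 0) = (-2, -2)
Step 2: at (-2, -2), ∇L = (-18, -12) → (-2, -2) − 0.25·(-18, -12) = (2.5, 1)
Step 3: at (2.5, 1), ∇L = (39, 12) → (2.5, 1) − 0.25·(39, 12) = (-7.25, -2)
Step 4: at (-7.25, -2), ∇L = (-70.5, -33) → (-7.25, -2) − 0.25·(-70.5, -33) = (10.375, 6.25)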